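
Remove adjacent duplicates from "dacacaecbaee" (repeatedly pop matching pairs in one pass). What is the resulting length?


Input: dacacaecbaee
Stack-based adjacent duplicate removal:
  Read 'd': push. Stack: d
  Read 'a': push. Stack: da
  Read 'c': push. Stack: dac
  Read 'a': push. Stack: daca
  Read 'c': push. Stack: dacac
  Read 'a': push. Stack: dacaca
  Read 'e': push. Stack: dacacae
  Read 'c': push. Stack: dacacaec
  Read 'b': push. Stack: dacacaecb
  Read 'a': push. Stack: dacacaecba
  Read 'e': push. Stack: dacacaecbae
  Read 'e': matches stack top 'e' => pop. Stack: dacacaecba
Final stack: "dacacaecba" (length 10)

10


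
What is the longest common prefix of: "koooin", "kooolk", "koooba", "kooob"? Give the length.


Words: koooin, kooolk, koooba, kooob
  Position 0: all 'k' => match
  Position 1: all 'o' => match
  Position 2: all 'o' => match
  Position 3: all 'o' => match
  Position 4: ('i', 'l', 'b', 'b') => mismatch, stop
LCP = "kooo" (length 4)

4


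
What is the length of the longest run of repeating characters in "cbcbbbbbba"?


Input: "cbcbbbbbba"
Scanning for longest run:
  Position 1 ('b'): new char, reset run to 1
  Position 2 ('c'): new char, reset run to 1
  Position 3 ('b'): new char, reset run to 1
  Position 4 ('b'): continues run of 'b', length=2
  Position 5 ('b'): continues run of 'b', length=3
  Position 6 ('b'): continues run of 'b', length=4
  Position 7 ('b'): continues run of 'b', length=5
  Position 8 ('b'): continues run of 'b', length=6
  Position 9 ('a'): new char, reset run to 1
Longest run: 'b' with length 6

6


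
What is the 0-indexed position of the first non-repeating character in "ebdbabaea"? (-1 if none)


Input: ebdbabaea
Character frequencies:
  'a': 3
  'b': 3
  'd': 1
  'e': 2
Scanning left to right for freq == 1:
  Position 0 ('e'): freq=2, skip
  Position 1 ('b'): freq=3, skip
  Position 2 ('d'): unique! => answer = 2

2


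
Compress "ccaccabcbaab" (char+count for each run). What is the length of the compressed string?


Input: ccaccabcbaab
Runs:
  'c' x 2 => "c2"
  'a' x 1 => "a1"
  'c' x 2 => "c2"
  'a' x 1 => "a1"
  'b' x 1 => "b1"
  'c' x 1 => "c1"
  'b' x 1 => "b1"
  'a' x 2 => "a2"
  'b' x 1 => "b1"
Compressed: "c2a1c2a1b1c1b1a2b1"
Compressed length: 18

18


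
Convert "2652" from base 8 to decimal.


Input: "2652" in base 8
Positional expansion:
  Digit '2' (value 2) x 8^3 = 1024
  Digit '6' (value 6) x 8^2 = 384
  Digit '5' (value 5) x 8^1 = 40
  Digit '2' (value 2) x 8^0 = 2
Sum = 1450

1450


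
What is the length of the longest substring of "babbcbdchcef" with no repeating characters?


Input: "babbcbdchcef"
Sliding window (track last position of each char):
  Position 0 ('b'): window [0,0] length 1 -- new best
  Position 1 ('a'): window [0,1] length 2 -- new best
  Position 2 ('b'): repeat (last at 0), move window start to 1
  Position 2 ('b'): window [1,2] length 2
  Position 3 ('b'): repeat (last at 2), move window start to 3
  Position 3 ('b'): window [3,3] length 1
  Position 4 ('c'): window [3,4] length 2
  Position 5 ('b'): repeat (last at 3), move window start to 4
  Position 5 ('b'): window [4,5] length 2
  Position 6 ('d'): window [4,6] length 3 -- new best
  Position 7 ('c'): repeat (last at 4), move window start to 5
  Position 7 ('c'): window [5,7] length 3
  Position 8 ('h'): window [5,8] length 4 -- new best
  Position 9 ('c'): repeat (last at 7), move window start to 8
  Position 9 ('c'): window [8,9] length 2
  Position 10 ('e'): window [8,10] length 3
  Position 11 ('f'): window [8,11] length 4
Longest substring with no repeats: "bdch" with length 4

4


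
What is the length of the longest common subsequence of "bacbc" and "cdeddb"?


LCS of "bacbc" and "cdeddb"
DP table:
           c    d    e    d    d    b
      0    0    0    0    0    0    0
  b   0    0    0    0    0    0    1
  a   0    0    0    0    0    0    1
  c   0    1    1    1    1    1    1
  b   0    1    1    1    1    1    2
  c   0    1    1    1    1    1    2
LCS length = dp[5][6] = 2

2


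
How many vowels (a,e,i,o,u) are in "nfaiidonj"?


Input: nfaiidonj
Checking each character:
  'n' at position 0: consonant
  'f' at position 1: consonant
  'a' at position 2: vowel (running total: 1)
  'i' at position 3: vowel (running total: 2)
  'i' at position 4: vowel (running total: 3)
  'd' at position 5: consonant
  'o' at position 6: vowel (running total: 4)
  'n' at position 7: consonant
  'j' at position 8: consonant
Total vowels: 4

4


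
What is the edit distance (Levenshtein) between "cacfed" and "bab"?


Computing edit distance: "cacfed" -> "bab"
DP table:
           b    a    b
      0    1    2    3
  c   1    1    2    3
  a   2    2    1    2
  c   3    3    2    2
  f   4    4    3    3
  e   5    5    4    4
  d   6    6    5    5
Edit distance = dp[6][3] = 5

5


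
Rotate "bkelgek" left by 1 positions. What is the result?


Input: "bkelgek", rotate left by 1
First 1 characters: "b"
Remaining characters: "kelgek"
Concatenate remaining + first: "kelgek" + "b" = "kelgekb"

kelgekb


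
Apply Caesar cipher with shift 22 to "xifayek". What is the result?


Caesar cipher: shift "xifayek" by 22
  'x' (pos 23) + 22 = pos 19 = 't'
  'i' (pos 8) + 22 = pos 4 = 'e'
  'f' (pos 5) + 22 = pos 1 = 'b'
  'a' (pos 0) + 22 = pos 22 = 'w'
  'y' (pos 24) + 22 = pos 20 = 'u'
  'e' (pos 4) + 22 = pos 0 = 'a'
  'k' (pos 10) + 22 = pos 6 = 'g'
Result: tebwuag

tebwuag


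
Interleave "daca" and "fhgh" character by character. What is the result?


Interleaving "daca" and "fhgh":
  Position 0: 'd' from first, 'f' from second => "df"
  Position 1: 'a' from first, 'h' from second => "ah"
  Position 2: 'c' from first, 'g' from second => "cg"
  Position 3: 'a' from first, 'h' from second => "ah"
Result: dfahcgah

dfahcgah


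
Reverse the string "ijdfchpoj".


Input: ijdfchpoj
Reading characters right to left:
  Position 8: 'j'
  Position 7: 'o'
  Position 6: 'p'
  Position 5: 'h'
  Position 4: 'c'
  Position 3: 'f'
  Position 2: 'd'
  Position 1: 'j'
  Position 0: 'i'
Reversed: jophcfdji

jophcfdji


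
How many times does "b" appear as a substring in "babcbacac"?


Searching for "b" in "babcbacac"
Scanning each position:
  Position 0: "b" => MATCH
  Position 1: "a" => no
  Position 2: "b" => MATCH
  Position 3: "c" => no
  Position 4: "b" => MATCH
  Position 5: "a" => no
  Position 6: "c" => no
  Position 7: "a" => no
  Position 8: "c" => no
Total occurrences: 3

3


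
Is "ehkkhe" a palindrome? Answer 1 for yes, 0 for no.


Input: ehkkhe
Reversed: ehkkhe
  Compare pos 0 ('e') with pos 5 ('e'): match
  Compare pos 1 ('h') with pos 4 ('h'): match
  Compare pos 2 ('k') with pos 3 ('k'): match
Result: palindrome

1


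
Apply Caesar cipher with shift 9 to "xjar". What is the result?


Caesar cipher: shift "xjar" by 9
  'x' (pos 23) + 9 = pos 6 = 'g'
  'j' (pos 9) + 9 = pos 18 = 's'
  'a' (pos 0) + 9 = pos 9 = 'j'
  'r' (pos 17) + 9 = pos 0 = 'a'
Result: gsja

gsja


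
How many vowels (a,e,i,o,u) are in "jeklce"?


Input: jeklce
Checking each character:
  'j' at position 0: consonant
  'e' at position 1: vowel (running total: 1)
  'k' at position 2: consonant
  'l' at position 3: consonant
  'c' at position 4: consonant
  'e' at position 5: vowel (running total: 2)
Total vowels: 2

2


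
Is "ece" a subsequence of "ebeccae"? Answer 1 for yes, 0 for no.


Check if "ece" is a subsequence of "ebeccae"
Greedy scan:
  Position 0 ('e'): matches sub[0] = 'e'
  Position 1 ('b'): no match needed
  Position 2 ('e'): no match needed
  Position 3 ('c'): matches sub[1] = 'c'
  Position 4 ('c'): no match needed
  Position 5 ('a'): no match needed
  Position 6 ('e'): matches sub[2] = 'e'
All 3 characters matched => is a subsequence

1


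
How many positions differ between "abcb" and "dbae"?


Comparing "abcb" and "dbae" position by position:
  Position 0: 'a' vs 'd' => DIFFER
  Position 1: 'b' vs 'b' => same
  Position 2: 'c' vs 'a' => DIFFER
  Position 3: 'b' vs 'e' => DIFFER
Positions that differ: 3

3


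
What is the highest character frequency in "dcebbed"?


Input: dcebbed
Character counts:
  'b': 2
  'c': 1
  'd': 2
  'e': 2
Maximum frequency: 2

2


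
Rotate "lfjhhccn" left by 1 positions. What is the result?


Input: "lfjhhccn", rotate left by 1
First 1 characters: "l"
Remaining characters: "fjhhccn"
Concatenate remaining + first: "fjhhccn" + "l" = "fjhhccnl"

fjhhccnl


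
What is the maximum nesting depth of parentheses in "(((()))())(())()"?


Input: "(((()))())(())()"
Tracking depth:
  Position 0 '(': depth becomes 1
  Position 1 '(': depth becomes 2
  Position 2 '(': depth becomes 3
  Position 3 '(': depth becomes 4
  Position 4 ')': depth becomes 3
  Position 5 ')': depth becomes 2
  Position 6 ')': depth becomes 1
  Position 7 '(': depth becomes 2
  Position 8 ')': depth becomes 1
  Position 9 ')': depth becomes 0
  Position 10 '(': depth becomes 1
  Position 11 '(': depth becomes 2
  Position 12 ')': depth becomes 1
  Position 13 ')': depth becomes 0
  Position 14 '(': depth becomes 1
  Position 15 ')': depth becomes 0
Maximum depth reached: 4

4


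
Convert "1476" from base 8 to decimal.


Input: "1476" in base 8
Positional expansion:
  Digit '1' (value 1) x 8^3 = 512
  Digit '4' (value 4) x 8^2 = 256
  Digit '7' (value 7) x 8^1 = 56
  Digit '6' (value 6) x 8^0 = 6
Sum = 830

830


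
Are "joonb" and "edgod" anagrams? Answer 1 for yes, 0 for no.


Strings: "joonb", "edgod"
Sorted first:  bjnoo
Sorted second: ddego
Differ at position 0: 'b' vs 'd' => not anagrams

0


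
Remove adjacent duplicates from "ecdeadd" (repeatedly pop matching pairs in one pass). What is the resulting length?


Input: ecdeadd
Stack-based adjacent duplicate removal:
  Read 'e': push. Stack: e
  Read 'c': push. Stack: ec
  Read 'd': push. Stack: ecd
  Read 'e': push. Stack: ecde
  Read 'a': push. Stack: ecdea
  Read 'd': push. Stack: ecdead
  Read 'd': matches stack top 'd' => pop. Stack: ecdea
Final stack: "ecdea" (length 5)

5


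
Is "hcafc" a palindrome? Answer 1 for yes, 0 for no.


Input: hcafc
Reversed: cfach
  Compare pos 0 ('h') with pos 4 ('c'): MISMATCH
  Compare pos 1 ('c') with pos 3 ('f'): MISMATCH
Result: not a palindrome

0


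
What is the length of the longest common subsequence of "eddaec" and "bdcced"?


LCS of "eddaec" and "bdcced"
DP table:
           b    d    c    c    e    d
      0    0    0    0    0    0    0
  e   0    0    0    0    0    1    1
  d   0    0    1    1    1    1    2
  d   0    0    1    1    1    1    2
  a   0    0    1    1    1    1    2
  e   0    0    1    1    1    2    2
  c   0    0    1    2    2    2    2
LCS length = dp[6][6] = 2

2


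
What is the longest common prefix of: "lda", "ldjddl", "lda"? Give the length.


Words: lda, ldjddl, lda
  Position 0: all 'l' => match
  Position 1: all 'd' => match
  Position 2: ('a', 'j', 'a') => mismatch, stop
LCP = "ld" (length 2)

2


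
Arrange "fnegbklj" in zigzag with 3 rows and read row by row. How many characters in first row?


Zigzag "fnegbklj" into 3 rows:
Placing characters:
  'f' => row 0
  'n' => row 1
  'e' => row 2
  'g' => row 1
  'b' => row 0
  'k' => row 1
  'l' => row 2
  'j' => row 1
Rows:
  Row 0: "fb"
  Row 1: "ngkj"
  Row 2: "el"
First row length: 2

2


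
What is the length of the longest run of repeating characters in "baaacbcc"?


Input: "baaacbcc"
Scanning for longest run:
  Position 1 ('a'): new char, reset run to 1
  Position 2 ('a'): continues run of 'a', length=2
  Position 3 ('a'): continues run of 'a', length=3
  Position 4 ('c'): new char, reset run to 1
  Position 5 ('b'): new char, reset run to 1
  Position 6 ('c'): new char, reset run to 1
  Position 7 ('c'): continues run of 'c', length=2
Longest run: 'a' with length 3

3


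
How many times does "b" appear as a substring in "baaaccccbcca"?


Searching for "b" in "baaaccccbcca"
Scanning each position:
  Position 0: "b" => MATCH
  Position 1: "a" => no
  Position 2: "a" => no
  Position 3: "a" => no
  Position 4: "c" => no
  Position 5: "c" => no
  Position 6: "c" => no
  Position 7: "c" => no
  Position 8: "b" => MATCH
  Position 9: "c" => no
  Position 10: "c" => no
  Position 11: "a" => no
Total occurrences: 2

2


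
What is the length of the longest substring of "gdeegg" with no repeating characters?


Input: "gdeegg"
Sliding window (track last position of each char):
  Position 0 ('g'): window [0,0] length 1 -- new best
  Position 1 ('d'): window [0,1] length 2 -- new best
  Position 2 ('e'): window [0,2] length 3 -- new best
  Position 3 ('e'): repeat (last at 2), move window start to 3
  Position 3 ('e'): window [3,3] length 1
  Position 4 ('g'): window [3,4] length 2
  Position 5 ('g'): repeat (last at 4), move window start to 5
  Position 5 ('g'): window [5,5] length 1
Longest substring with no repeats: "gde" with length 3

3


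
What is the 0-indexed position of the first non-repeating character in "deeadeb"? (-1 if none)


Input: deeadeb
Character frequencies:
  'a': 1
  'b': 1
  'd': 2
  'e': 3
Scanning left to right for freq == 1:
  Position 0 ('d'): freq=2, skip
  Position 1 ('e'): freq=3, skip
  Position 2 ('e'): freq=3, skip
  Position 3 ('a'): unique! => answer = 3

3


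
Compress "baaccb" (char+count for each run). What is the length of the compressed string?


Input: baaccb
Runs:
  'b' x 1 => "b1"
  'a' x 2 => "a2"
  'c' x 2 => "c2"
  'b' x 1 => "b1"
Compressed: "b1a2c2b1"
Compressed length: 8

8


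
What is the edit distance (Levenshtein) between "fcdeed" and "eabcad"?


Computing edit distance: "fcdeed" -> "eabcad"
DP table:
           e    a    b    c    a    d
      0    1    2    3    4    5    6
  f   1    1    2    3    4    5    6
  c   2    2    2    3    3    4    5
  d   3    3    3    3    4    4    4
  e   4    3    4    4    4    5    5
  e   5    4    4    5    5    5    6
  d   6    5    5    5    6    6    5
Edit distance = dp[6][6] = 5

5


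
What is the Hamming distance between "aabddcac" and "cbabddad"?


Comparing "aabddcac" and "cbabddad" position by position:
  Position 0: 'a' vs 'c' => differ
  Position 1: 'a' vs 'b' => differ
  Position 2: 'b' vs 'a' => differ
  Position 3: 'd' vs 'b' => differ
  Position 4: 'd' vs 'd' => same
  Position 5: 'c' vs 'd' => differ
  Position 6: 'a' vs 'a' => same
  Position 7: 'c' vs 'd' => differ
Total differences (Hamming distance): 6

6


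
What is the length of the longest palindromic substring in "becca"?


Input: "becca"
Checking substrings for palindromes:
  [2:4] "cc" (len 2) => palindrome
Longest palindromic substring: "cc" with length 2

2


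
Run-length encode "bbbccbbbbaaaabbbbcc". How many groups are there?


Input: bbbccbbbbaaaabbbbcc
Scanning for consecutive runs:
  Group 1: 'b' x 3 (positions 0-2)
  Group 2: 'c' x 2 (positions 3-4)
  Group 3: 'b' x 4 (positions 5-8)
  Group 4: 'a' x 4 (positions 9-12)
  Group 5: 'b' x 4 (positions 13-16)
  Group 6: 'c' x 2 (positions 17-18)
Total groups: 6

6


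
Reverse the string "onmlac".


Input: onmlac
Reading characters right to left:
  Position 5: 'c'
  Position 4: 'a'
  Position 3: 'l'
  Position 2: 'm'
  Position 1: 'n'
  Position 0: 'o'
Reversed: calmno

calmno


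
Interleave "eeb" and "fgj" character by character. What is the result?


Interleaving "eeb" and "fgj":
  Position 0: 'e' from first, 'f' from second => "ef"
  Position 1: 'e' from first, 'g' from second => "eg"
  Position 2: 'b' from first, 'j' from second => "bj"
Result: efegbj

efegbj


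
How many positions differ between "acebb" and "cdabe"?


Comparing "acebb" and "cdabe" position by position:
  Position 0: 'a' vs 'c' => DIFFER
  Position 1: 'c' vs 'd' => DIFFER
  Position 2: 'e' vs 'a' => DIFFER
  Position 3: 'b' vs 'b' => same
  Position 4: 'b' vs 'e' => DIFFER
Positions that differ: 4

4


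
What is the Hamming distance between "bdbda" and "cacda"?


Comparing "bdbda" and "cacda" position by position:
  Position 0: 'b' vs 'c' => differ
  Position 1: 'd' vs 'a' => differ
  Position 2: 'b' vs 'c' => differ
  Position 3: 'd' vs 'd' => same
  Position 4: 'a' vs 'a' => same
Total differences (Hamming distance): 3

3


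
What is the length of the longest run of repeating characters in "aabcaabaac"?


Input: "aabcaabaac"
Scanning for longest run:
  Position 1 ('a'): continues run of 'a', length=2
  Position 2 ('b'): new char, reset run to 1
  Position 3 ('c'): new char, reset run to 1
  Position 4 ('a'): new char, reset run to 1
  Position 5 ('a'): continues run of 'a', length=2
  Position 6 ('b'): new char, reset run to 1
  Position 7 ('a'): new char, reset run to 1
  Position 8 ('a'): continues run of 'a', length=2
  Position 9 ('c'): new char, reset run to 1
Longest run: 'a' with length 2

2


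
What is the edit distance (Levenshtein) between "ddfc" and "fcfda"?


Computing edit distance: "ddfc" -> "fcfda"
DP table:
           f    c    f    d    a
      0    1    2    3    4    5
  d   1    1    2    3    3    4
  d   2    2    2    3    3    4
  f   3    2    3    2    3    4
  c   4    3    2    3    3    4
Edit distance = dp[4][5] = 4

4


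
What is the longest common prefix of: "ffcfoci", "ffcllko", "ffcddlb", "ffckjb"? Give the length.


Words: ffcfoci, ffcllko, ffcddlb, ffckjb
  Position 0: all 'f' => match
  Position 1: all 'f' => match
  Position 2: all 'c' => match
  Position 3: ('f', 'l', 'd', 'k') => mismatch, stop
LCP = "ffc" (length 3)

3


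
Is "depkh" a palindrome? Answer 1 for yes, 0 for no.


Input: depkh
Reversed: hkped
  Compare pos 0 ('d') with pos 4 ('h'): MISMATCH
  Compare pos 1 ('e') with pos 3 ('k'): MISMATCH
Result: not a palindrome

0


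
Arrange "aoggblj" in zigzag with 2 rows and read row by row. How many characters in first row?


Zigzag "aoggblj" into 2 rows:
Placing characters:
  'a' => row 0
  'o' => row 1
  'g' => row 0
  'g' => row 1
  'b' => row 0
  'l' => row 1
  'j' => row 0
Rows:
  Row 0: "agbj"
  Row 1: "ogl"
First row length: 4

4


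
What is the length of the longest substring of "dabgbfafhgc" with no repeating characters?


Input: "dabgbfafhgc"
Sliding window (track last position of each char):
  Position 0 ('d'): window [0,0] length 1 -- new best
  Position 1 ('a'): window [0,1] length 2 -- new best
  Position 2 ('b'): window [0,2] length 3 -- new best
  Position 3 ('g'): window [0,3] length 4 -- new best
  Position 4 ('b'): repeat (last at 2), move window start to 3
  Position 4 ('b'): window [3,4] length 2
  Position 5 ('f'): window [3,5] length 3
  Position 6 ('a'): window [3,6] length 4
  Position 7 ('f'): repeat (last at 5), move window start to 6
  Position 7 ('f'): window [6,7] length 2
  Position 8 ('h'): window [6,8] length 3
  Position 9 ('g'): window [6,9] length 4
  Position 10 ('c'): window [6,10] length 5 -- new best
Longest substring with no repeats: "afhgc" with length 5

5


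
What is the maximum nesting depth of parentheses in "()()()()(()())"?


Input: "()()()()(()())"
Tracking depth:
  Position 0 '(': depth becomes 1
  Position 1 ')': depth becomes 0
  Position 2 '(': depth becomes 1
  Position 3 ')': depth becomes 0
  Position 4 '(': depth becomes 1
  Position 5 ')': depth becomes 0
  Position 6 '(': depth becomes 1
  Position 7 ')': depth becomes 0
  Position 8 '(': depth becomes 1
  Position 9 '(': depth becomes 2
  Position 10 ')': depth becomes 1
  Position 11 '(': depth becomes 2
  Position 12 ')': depth becomes 1
  Position 13 ')': depth becomes 0
Maximum depth reached: 2

2


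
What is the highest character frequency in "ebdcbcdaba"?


Input: ebdcbcdaba
Character counts:
  'a': 2
  'b': 3
  'c': 2
  'd': 2
  'e': 1
Maximum frequency: 3

3


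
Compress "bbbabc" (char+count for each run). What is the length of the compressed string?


Input: bbbabc
Runs:
  'b' x 3 => "b3"
  'a' x 1 => "a1"
  'b' x 1 => "b1"
  'c' x 1 => "c1"
Compressed: "b3a1b1c1"
Compressed length: 8

8


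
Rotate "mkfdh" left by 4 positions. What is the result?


Input: "mkfdh", rotate left by 4
First 4 characters: "mkfd"
Remaining characters: "h"
Concatenate remaining + first: "h" + "mkfd" = "hmkfd"

hmkfd


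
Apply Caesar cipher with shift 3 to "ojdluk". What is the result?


Caesar cipher: shift "ojdluk" by 3
  'o' (pos 14) + 3 = pos 17 = 'r'
  'j' (pos 9) + 3 = pos 12 = 'm'
  'd' (pos 3) + 3 = pos 6 = 'g'
  'l' (pos 11) + 3 = pos 14 = 'o'
  'u' (pos 20) + 3 = pos 23 = 'x'
  'k' (pos 10) + 3 = pos 13 = 'n'
Result: rmgoxn

rmgoxn


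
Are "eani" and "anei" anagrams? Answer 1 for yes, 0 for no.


Strings: "eani", "anei"
Sorted first:  aein
Sorted second: aein
Sorted forms match => anagrams

1


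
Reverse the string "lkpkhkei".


Input: lkpkhkei
Reading characters right to left:
  Position 7: 'i'
  Position 6: 'e'
  Position 5: 'k'
  Position 4: 'h'
  Position 3: 'k'
  Position 2: 'p'
  Position 1: 'k'
  Position 0: 'l'
Reversed: iekhkpkl

iekhkpkl


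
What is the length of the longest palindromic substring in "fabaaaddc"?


Input: "fabaaaddc"
Checking substrings for palindromes:
  [1:4] "aba" (len 3) => palindrome
  [3:6] "aaa" (len 3) => palindrome
  [3:5] "aa" (len 2) => palindrome
  [4:6] "aa" (len 2) => palindrome
  [6:8] "dd" (len 2) => palindrome
Longest palindromic substring: "aba" with length 3

3


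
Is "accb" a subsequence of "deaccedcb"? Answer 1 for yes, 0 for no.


Check if "accb" is a subsequence of "deaccedcb"
Greedy scan:
  Position 0 ('d'): no match needed
  Position 1 ('e'): no match needed
  Position 2 ('a'): matches sub[0] = 'a'
  Position 3 ('c'): matches sub[1] = 'c'
  Position 4 ('c'): matches sub[2] = 'c'
  Position 5 ('e'): no match needed
  Position 6 ('d'): no match needed
  Position 7 ('c'): no match needed
  Position 8 ('b'): matches sub[3] = 'b'
All 4 characters matched => is a subsequence

1


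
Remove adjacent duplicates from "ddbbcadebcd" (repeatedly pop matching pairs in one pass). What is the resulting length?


Input: ddbbcadebcd
Stack-based adjacent duplicate removal:
  Read 'd': push. Stack: d
  Read 'd': matches stack top 'd' => pop. Stack: (empty)
  Read 'b': push. Stack: b
  Read 'b': matches stack top 'b' => pop. Stack: (empty)
  Read 'c': push. Stack: c
  Read 'a': push. Stack: ca
  Read 'd': push. Stack: cad
  Read 'e': push. Stack: cade
  Read 'b': push. Stack: cadeb
  Read 'c': push. Stack: cadebc
  Read 'd': push. Stack: cadebcd
Final stack: "cadebcd" (length 7)

7


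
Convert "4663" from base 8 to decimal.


Input: "4663" in base 8
Positional expansion:
  Digit '4' (value 4) x 8^3 = 2048
  Digit '6' (value 6) x 8^2 = 384
  Digit '6' (value 6) x 8^1 = 48
  Digit '3' (value 3) x 8^0 = 3
Sum = 2483

2483


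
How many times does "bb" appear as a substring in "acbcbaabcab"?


Searching for "bb" in "acbcbaabcab"
Scanning each position:
  Position 0: "ac" => no
  Position 1: "cb" => no
  Position 2: "bc" => no
  Position 3: "cb" => no
  Position 4: "ba" => no
  Position 5: "aa" => no
  Position 6: "ab" => no
  Position 7: "bc" => no
  Position 8: "ca" => no
  Position 9: "ab" => no
Total occurrences: 0

0


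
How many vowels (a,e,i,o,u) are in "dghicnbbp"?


Input: dghicnbbp
Checking each character:
  'd' at position 0: consonant
  'g' at position 1: consonant
  'h' at position 2: consonant
  'i' at position 3: vowel (running total: 1)
  'c' at position 4: consonant
  'n' at position 5: consonant
  'b' at position 6: consonant
  'b' at position 7: consonant
  'p' at position 8: consonant
Total vowels: 1

1


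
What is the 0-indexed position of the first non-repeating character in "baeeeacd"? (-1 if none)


Input: baeeeacd
Character frequencies:
  'a': 2
  'b': 1
  'c': 1
  'd': 1
  'e': 3
Scanning left to right for freq == 1:
  Position 0 ('b'): unique! => answer = 0

0


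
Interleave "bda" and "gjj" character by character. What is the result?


Interleaving "bda" and "gjj":
  Position 0: 'b' from first, 'g' from second => "bg"
  Position 1: 'd' from first, 'j' from second => "dj"
  Position 2: 'a' from first, 'j' from second => "aj"
Result: bgdjaj

bgdjaj


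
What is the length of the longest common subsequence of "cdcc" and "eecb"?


LCS of "cdcc" and "eecb"
DP table:
           e    e    c    b
      0    0    0    0    0
  c   0    0    0    1    1
  d   0    0    0    1    1
  c   0    0    0    1    1
  c   0    0    0    1    1
LCS length = dp[4][4] = 1

1


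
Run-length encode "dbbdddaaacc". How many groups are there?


Input: dbbdddaaacc
Scanning for consecutive runs:
  Group 1: 'd' x 1 (positions 0-0)
  Group 2: 'b' x 2 (positions 1-2)
  Group 3: 'd' x 3 (positions 3-5)
  Group 4: 'a' x 3 (positions 6-8)
  Group 5: 'c' x 2 (positions 9-10)
Total groups: 5

5


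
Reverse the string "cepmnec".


Input: cepmnec
Reading characters right to left:
  Position 6: 'c'
  Position 5: 'e'
  Position 4: 'n'
  Position 3: 'm'
  Position 2: 'p'
  Position 1: 'e'
  Position 0: 'c'
Reversed: cenmpec

cenmpec


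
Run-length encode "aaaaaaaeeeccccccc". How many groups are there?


Input: aaaaaaaeeeccccccc
Scanning for consecutive runs:
  Group 1: 'a' x 7 (positions 0-6)
  Group 2: 'e' x 3 (positions 7-9)
  Group 3: 'c' x 7 (positions 10-16)
Total groups: 3

3


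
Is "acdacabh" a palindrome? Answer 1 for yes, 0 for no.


Input: acdacabh
Reversed: hbacadca
  Compare pos 0 ('a') with pos 7 ('h'): MISMATCH
  Compare pos 1 ('c') with pos 6 ('b'): MISMATCH
  Compare pos 2 ('d') with pos 5 ('a'): MISMATCH
  Compare pos 3 ('a') with pos 4 ('c'): MISMATCH
Result: not a palindrome

0


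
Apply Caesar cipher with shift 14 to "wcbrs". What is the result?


Caesar cipher: shift "wcbrs" by 14
  'w' (pos 22) + 14 = pos 10 = 'k'
  'c' (pos 2) + 14 = pos 16 = 'q'
  'b' (pos 1) + 14 = pos 15 = 'p'
  'r' (pos 17) + 14 = pos 5 = 'f'
  's' (pos 18) + 14 = pos 6 = 'g'
Result: kqpfg

kqpfg


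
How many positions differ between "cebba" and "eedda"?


Comparing "cebba" and "eedda" position by position:
  Position 0: 'c' vs 'e' => DIFFER
  Position 1: 'e' vs 'e' => same
  Position 2: 'b' vs 'd' => DIFFER
  Position 3: 'b' vs 'd' => DIFFER
  Position 4: 'a' vs 'a' => same
Positions that differ: 3

3


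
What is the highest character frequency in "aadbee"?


Input: aadbee
Character counts:
  'a': 2
  'b': 1
  'd': 1
  'e': 2
Maximum frequency: 2

2


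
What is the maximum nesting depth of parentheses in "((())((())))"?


Input: "((())((())))"
Tracking depth:
  Position 0 '(': depth becomes 1
  Position 1 '(': depth becomes 2
  Position 2 '(': depth becomes 3
  Position 3 ')': depth becomes 2
  Position 4 ')': depth becomes 1
  Position 5 '(': depth becomes 2
  Position 6 '(': depth becomes 3
  Position 7 '(': depth becomes 4
  Position 8 ')': depth becomes 3
  Position 9 ')': depth becomes 2
  Position 10 ')': depth becomes 1
  Position 11 ')': depth becomes 0
Maximum depth reached: 4

4


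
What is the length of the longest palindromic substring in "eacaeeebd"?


Input: "eacaeeebd"
Checking substrings for palindromes:
  [0:5] "eacae" (len 5) => palindrome
  [1:4] "aca" (len 3) => palindrome
  [4:7] "eee" (len 3) => palindrome
  [4:6] "ee" (len 2) => palindrome
  [5:7] "ee" (len 2) => palindrome
Longest palindromic substring: "eacae" with length 5

5


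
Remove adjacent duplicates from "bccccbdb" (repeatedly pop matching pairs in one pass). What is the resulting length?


Input: bccccbdb
Stack-based adjacent duplicate removal:
  Read 'b': push. Stack: b
  Read 'c': push. Stack: bc
  Read 'c': matches stack top 'c' => pop. Stack: b
  Read 'c': push. Stack: bc
  Read 'c': matches stack top 'c' => pop. Stack: b
  Read 'b': matches stack top 'b' => pop. Stack: (empty)
  Read 'd': push. Stack: d
  Read 'b': push. Stack: db
Final stack: "db" (length 2)

2


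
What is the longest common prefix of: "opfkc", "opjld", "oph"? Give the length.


Words: opfkc, opjld, oph
  Position 0: all 'o' => match
  Position 1: all 'p' => match
  Position 2: ('f', 'j', 'h') => mismatch, stop
LCP = "op" (length 2)

2


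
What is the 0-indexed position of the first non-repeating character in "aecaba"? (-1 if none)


Input: aecaba
Character frequencies:
  'a': 3
  'b': 1
  'c': 1
  'e': 1
Scanning left to right for freq == 1:
  Position 0 ('a'): freq=3, skip
  Position 1 ('e'): unique! => answer = 1

1


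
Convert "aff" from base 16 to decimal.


Input: "aff" in base 16
Positional expansion:
  Digit 'a' (value 10) x 16^2 = 2560
  Digit 'f' (value 15) x 16^1 = 240
  Digit 'f' (value 15) x 16^0 = 15
Sum = 2815

2815


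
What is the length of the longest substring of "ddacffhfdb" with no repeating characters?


Input: "ddacffhfdb"
Sliding window (track last position of each char):
  Position 0 ('d'): window [0,0] length 1 -- new best
  Position 1 ('d'): repeat (last at 0), move window start to 1
  Position 1 ('d'): window [1,1] length 1
  Position 2 ('a'): window [1,2] length 2 -- new best
  Position 3 ('c'): window [1,3] length 3 -- new best
  Position 4 ('f'): window [1,4] length 4 -- new best
  Position 5 ('f'): repeat (last at 4), move window start to 5
  Position 5 ('f'): window [5,5] length 1
  Position 6 ('h'): window [5,6] length 2
  Position 7 ('f'): repeat (last at 5), move window start to 6
  Position 7 ('f'): window [6,7] length 2
  Position 8 ('d'): window [6,8] length 3
  Position 9 ('b'): window [6,9] length 4
Longest substring with no repeats: "dacf" with length 4

4


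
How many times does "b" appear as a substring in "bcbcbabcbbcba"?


Searching for "b" in "bcbcbabcbbcba"
Scanning each position:
  Position 0: "b" => MATCH
  Position 1: "c" => no
  Position 2: "b" => MATCH
  Position 3: "c" => no
  Position 4: "b" => MATCH
  Position 5: "a" => no
  Position 6: "b" => MATCH
  Position 7: "c" => no
  Position 8: "b" => MATCH
  Position 9: "b" => MATCH
  Position 10: "c" => no
  Position 11: "b" => MATCH
  Position 12: "a" => no
Total occurrences: 7

7


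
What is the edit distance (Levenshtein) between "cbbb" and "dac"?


Computing edit distance: "cbbb" -> "dac"
DP table:
           d    a    c
      0    1    2    3
  c   1    1    2    2
  b   2    2    2    3
  b   3    3    3    3
  b   4    4    4    4
Edit distance = dp[4][3] = 4

4


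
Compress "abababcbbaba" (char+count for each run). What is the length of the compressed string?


Input: abababcbbaba
Runs:
  'a' x 1 => "a1"
  'b' x 1 => "b1"
  'a' x 1 => "a1"
  'b' x 1 => "b1"
  'a' x 1 => "a1"
  'b' x 1 => "b1"
  'c' x 1 => "c1"
  'b' x 2 => "b2"
  'a' x 1 => "a1"
  'b' x 1 => "b1"
  'a' x 1 => "a1"
Compressed: "a1b1a1b1a1b1c1b2a1b1a1"
Compressed length: 22

22


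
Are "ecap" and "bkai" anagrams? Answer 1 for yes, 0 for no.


Strings: "ecap", "bkai"
Sorted first:  acep
Sorted second: abik
Differ at position 1: 'c' vs 'b' => not anagrams

0


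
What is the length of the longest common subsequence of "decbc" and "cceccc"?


LCS of "decbc" and "cceccc"
DP table:
           c    c    e    c    c    c
      0    0    0    0    0    0    0
  d   0    0    0    0    0    0    0
  e   0    0    0    1    1    1    1
  c   0    1    1    1    2    2    2
  b   0    1    1    1    2    2    2
  c   0    1    2    2    2    3    3
LCS length = dp[5][6] = 3

3


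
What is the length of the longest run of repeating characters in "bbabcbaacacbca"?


Input: "bbabcbaacacbca"
Scanning for longest run:
  Position 1 ('b'): continues run of 'b', length=2
  Position 2 ('a'): new char, reset run to 1
  Position 3 ('b'): new char, reset run to 1
  Position 4 ('c'): new char, reset run to 1
  Position 5 ('b'): new char, reset run to 1
  Position 6 ('a'): new char, reset run to 1
  Position 7 ('a'): continues run of 'a', length=2
  Position 8 ('c'): new char, reset run to 1
  Position 9 ('a'): new char, reset run to 1
  Position 10 ('c'): new char, reset run to 1
  Position 11 ('b'): new char, reset run to 1
  Position 12 ('c'): new char, reset run to 1
  Position 13 ('a'): new char, reset run to 1
Longest run: 'b' with length 2

2


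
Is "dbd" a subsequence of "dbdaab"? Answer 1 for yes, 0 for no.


Check if "dbd" is a subsequence of "dbdaab"
Greedy scan:
  Position 0 ('d'): matches sub[0] = 'd'
  Position 1 ('b'): matches sub[1] = 'b'
  Position 2 ('d'): matches sub[2] = 'd'
  Position 3 ('a'): no match needed
  Position 4 ('a'): no match needed
  Position 5 ('b'): no match needed
All 3 characters matched => is a subsequence

1


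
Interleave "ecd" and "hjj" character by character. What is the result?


Interleaving "ecd" and "hjj":
  Position 0: 'e' from first, 'h' from second => "eh"
  Position 1: 'c' from first, 'j' from second => "cj"
  Position 2: 'd' from first, 'j' from second => "dj"
Result: ehcjdj

ehcjdj


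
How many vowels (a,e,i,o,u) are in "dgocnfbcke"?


Input: dgocnfbcke
Checking each character:
  'd' at position 0: consonant
  'g' at position 1: consonant
  'o' at position 2: vowel (running total: 1)
  'c' at position 3: consonant
  'n' at position 4: consonant
  'f' at position 5: consonant
  'b' at position 6: consonant
  'c' at position 7: consonant
  'k' at position 8: consonant
  'e' at position 9: vowel (running total: 2)
Total vowels: 2

2


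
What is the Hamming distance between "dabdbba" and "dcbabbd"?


Comparing "dabdbba" and "dcbabbd" position by position:
  Position 0: 'd' vs 'd' => same
  Position 1: 'a' vs 'c' => differ
  Position 2: 'b' vs 'b' => same
  Position 3: 'd' vs 'a' => differ
  Position 4: 'b' vs 'b' => same
  Position 5: 'b' vs 'b' => same
  Position 6: 'a' vs 'd' => differ
Total differences (Hamming distance): 3

3


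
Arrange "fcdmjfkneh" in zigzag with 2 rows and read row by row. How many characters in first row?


Zigzag "fcdmjfkneh" into 2 rows:
Placing characters:
  'f' => row 0
  'c' => row 1
  'd' => row 0
  'm' => row 1
  'j' => row 0
  'f' => row 1
  'k' => row 0
  'n' => row 1
  'e' => row 0
  'h' => row 1
Rows:
  Row 0: "fdjke"
  Row 1: "cmfnh"
First row length: 5

5


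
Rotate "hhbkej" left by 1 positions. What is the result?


Input: "hhbkej", rotate left by 1
First 1 characters: "h"
Remaining characters: "hbkej"
Concatenate remaining + first: "hbkej" + "h" = "hbkejh"

hbkejh


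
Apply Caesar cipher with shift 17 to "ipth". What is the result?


Caesar cipher: shift "ipth" by 17
  'i' (pos 8) + 17 = pos 25 = 'z'
  'p' (pos 15) + 17 = pos 6 = 'g'
  't' (pos 19) + 17 = pos 10 = 'k'
  'h' (pos 7) + 17 = pos 24 = 'y'
Result: zgky

zgky


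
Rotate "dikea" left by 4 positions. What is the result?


Input: "dikea", rotate left by 4
First 4 characters: "dike"
Remaining characters: "a"
Concatenate remaining + first: "a" + "dike" = "adike"

adike


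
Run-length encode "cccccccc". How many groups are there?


Input: cccccccc
Scanning for consecutive runs:
  Group 1: 'c' x 8 (positions 0-7)
Total groups: 1

1


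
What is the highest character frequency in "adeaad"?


Input: adeaad
Character counts:
  'a': 3
  'd': 2
  'e': 1
Maximum frequency: 3

3


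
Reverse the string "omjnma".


Input: omjnma
Reading characters right to left:
  Position 5: 'a'
  Position 4: 'm'
  Position 3: 'n'
  Position 2: 'j'
  Position 1: 'm'
  Position 0: 'o'
Reversed: amnjmo

amnjmo


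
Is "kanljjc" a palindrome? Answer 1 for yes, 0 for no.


Input: kanljjc
Reversed: cjjlnak
  Compare pos 0 ('k') with pos 6 ('c'): MISMATCH
  Compare pos 1 ('a') with pos 5 ('j'): MISMATCH
  Compare pos 2 ('n') with pos 4 ('j'): MISMATCH
Result: not a palindrome

0


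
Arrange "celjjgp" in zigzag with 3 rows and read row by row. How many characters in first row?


Zigzag "celjjgp" into 3 rows:
Placing characters:
  'c' => row 0
  'e' => row 1
  'l' => row 2
  'j' => row 1
  'j' => row 0
  'g' => row 1
  'p' => row 2
Rows:
  Row 0: "cj"
  Row 1: "ejg"
  Row 2: "lp"
First row length: 2

2


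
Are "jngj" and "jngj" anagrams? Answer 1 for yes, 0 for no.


Strings: "jngj", "jngj"
Sorted first:  gjjn
Sorted second: gjjn
Sorted forms match => anagrams

1


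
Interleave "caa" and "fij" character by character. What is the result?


Interleaving "caa" and "fij":
  Position 0: 'c' from first, 'f' from second => "cf"
  Position 1: 'a' from first, 'i' from second => "ai"
  Position 2: 'a' from first, 'j' from second => "aj"
Result: cfaiaj

cfaiaj


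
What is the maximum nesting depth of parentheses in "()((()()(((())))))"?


Input: "()((()()(((())))))"
Tracking depth:
  Position 0 '(': depth becomes 1
  Position 1 ')': depth becomes 0
  Position 2 '(': depth becomes 1
  Position 3 '(': depth becomes 2
  Position 4 '(': depth becomes 3
  Position 5 ')': depth becomes 2
  Position 6 '(': depth becomes 3
  Position 7 ')': depth becomes 2
  Position 8 '(': depth becomes 3
  Position 9 '(': depth becomes 4
  Position 10 '(': depth becomes 5
  Position 11 '(': depth becomes 6
  Position 12 ')': depth becomes 5
  Position 13 ')': depth becomes 4
  Position 14 ')': depth becomes 3
  Position 15 ')': depth becomes 2
  Position 16 ')': depth becomes 1
  Position 17 ')': depth becomes 0
Maximum depth reached: 6

6


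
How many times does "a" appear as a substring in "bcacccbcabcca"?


Searching for "a" in "bcacccbcabcca"
Scanning each position:
  Position 0: "b" => no
  Position 1: "c" => no
  Position 2: "a" => MATCH
  Position 3: "c" => no
  Position 4: "c" => no
  Position 5: "c" => no
  Position 6: "b" => no
  Position 7: "c" => no
  Position 8: "a" => MATCH
  Position 9: "b" => no
  Position 10: "c" => no
  Position 11: "c" => no
  Position 12: "a" => MATCH
Total occurrences: 3

3


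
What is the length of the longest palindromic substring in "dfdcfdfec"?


Input: "dfdcfdfec"
Checking substrings for palindromes:
  [0:3] "dfd" (len 3) => palindrome
  [4:7] "fdf" (len 3) => palindrome
Longest palindromic substring: "dfd" with length 3

3


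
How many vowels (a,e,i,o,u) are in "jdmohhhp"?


Input: jdmohhhp
Checking each character:
  'j' at position 0: consonant
  'd' at position 1: consonant
  'm' at position 2: consonant
  'o' at position 3: vowel (running total: 1)
  'h' at position 4: consonant
  'h' at position 5: consonant
  'h' at position 6: consonant
  'p' at position 7: consonant
Total vowels: 1

1


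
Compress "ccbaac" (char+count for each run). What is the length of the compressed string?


Input: ccbaac
Runs:
  'c' x 2 => "c2"
  'b' x 1 => "b1"
  'a' x 2 => "a2"
  'c' x 1 => "c1"
Compressed: "c2b1a2c1"
Compressed length: 8

8


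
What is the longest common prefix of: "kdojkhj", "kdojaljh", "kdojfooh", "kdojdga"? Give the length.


Words: kdojkhj, kdojaljh, kdojfooh, kdojdga
  Position 0: all 'k' => match
  Position 1: all 'd' => match
  Position 2: all 'o' => match
  Position 3: all 'j' => match
  Position 4: ('k', 'a', 'f', 'd') => mismatch, stop
LCP = "kdoj" (length 4)

4


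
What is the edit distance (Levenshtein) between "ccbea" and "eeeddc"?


Computing edit distance: "ccbea" -> "eeeddc"
DP table:
           e    e    e    d    d    c
      0    1    2    3    4    5    6
  c   1    1    2    3    4    5    5
  c   2    2    2    3    4    5    5
  b   3    3    3    3    4    5    6
  e   4    3    3    3    4    5    6
  a   5    4    4    4    4    5    6
Edit distance = dp[5][6] = 6

6


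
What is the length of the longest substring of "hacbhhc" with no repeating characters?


Input: "hacbhhc"
Sliding window (track last position of each char):
  Position 0 ('h'): window [0,0] length 1 -- new best
  Position 1 ('a'): window [0,1] length 2 -- new best
  Position 2 ('c'): window [0,2] length 3 -- new best
  Position 3 ('b'): window [0,3] length 4 -- new best
  Position 4 ('h'): repeat (last at 0), move window start to 1
  Position 4 ('h'): window [1,4] length 4
  Position 5 ('h'): repeat (last at 4), move window start to 5
  Position 5 ('h'): window [5,5] length 1
  Position 6 ('c'): window [5,6] length 2
Longest substring with no repeats: "hacb" with length 4

4


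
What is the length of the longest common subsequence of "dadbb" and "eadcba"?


LCS of "dadbb" and "eadcba"
DP table:
           e    a    d    c    b    a
      0    0    0    0    0    0    0
  d   0    0    0    1    1    1    1
  a   0    0    1    1    1    1    2
  d   0    0    1    2    2    2    2
  b   0    0    1    2    2    3    3
  b   0    0    1    2    2    3    3
LCS length = dp[5][6] = 3

3
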